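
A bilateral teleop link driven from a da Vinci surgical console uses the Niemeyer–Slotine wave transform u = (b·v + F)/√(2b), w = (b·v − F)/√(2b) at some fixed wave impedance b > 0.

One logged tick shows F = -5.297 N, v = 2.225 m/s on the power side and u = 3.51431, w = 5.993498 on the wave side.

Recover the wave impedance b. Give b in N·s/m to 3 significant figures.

b = 9.13 N·s/m

u + w = 9.507808;  u + w = √(2b)·v, so √(2b) = 9.507808/2.225 = 4.273172.
b = (√(2b))²/2 = 18.260000/2 = 9.130000.
(Check via u − w = 2F/√(2b): u − w = -2.479188, 2F/√(2b) = -2.479189.)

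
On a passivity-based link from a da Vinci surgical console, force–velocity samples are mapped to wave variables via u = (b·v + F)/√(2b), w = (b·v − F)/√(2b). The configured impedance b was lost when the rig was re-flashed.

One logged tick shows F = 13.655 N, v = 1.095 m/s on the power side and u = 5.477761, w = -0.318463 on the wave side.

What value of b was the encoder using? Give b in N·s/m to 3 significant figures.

u + w = 5.159298;  u + w = √(2b)·v, so √(2b) = 5.159298/1.095 = 4.711688.
b = (√(2b))²/2 = 22.200001/2 = 11.100000.
(Check via u − w = 2F/√(2b): u − w = 5.796224, 2F/√(2b) = 5.796225.)

b = 11.1 N·s/m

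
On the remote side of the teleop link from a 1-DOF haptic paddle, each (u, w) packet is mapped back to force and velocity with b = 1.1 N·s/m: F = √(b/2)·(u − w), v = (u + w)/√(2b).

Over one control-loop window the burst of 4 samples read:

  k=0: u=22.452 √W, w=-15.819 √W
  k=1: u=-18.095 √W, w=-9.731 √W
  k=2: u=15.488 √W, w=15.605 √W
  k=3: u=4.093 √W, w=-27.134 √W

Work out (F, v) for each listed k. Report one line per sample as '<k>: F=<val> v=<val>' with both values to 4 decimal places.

0: F=28.3825 v=4.4720
1: F=-6.2029 v=-18.7603
2: F=-0.0868 v=20.9629
3: F=23.1586 v=-15.5342

k=0: u−w=38.2710, u+w=6.6330; √(b/2)=0.7416, √(2b)=1.4832; F=0.7416×38.271=28.3825, v=6.6330/1.4832=4.4720
k=1: u−w=-8.3640, u+w=-27.8260; √(b/2)=0.7416, √(2b)=1.4832; F=0.7416×(-8.364)=-6.2029, v=-27.8260/1.4832=-18.7603
k=2: u−w=-0.1170, u+w=31.0930; √(b/2)=0.7416, √(2b)=1.4832; F=0.7416×(-0.117)=-0.0868, v=31.0930/1.4832=20.9629
k=3: u−w=31.2270, u+w=-23.0410; √(b/2)=0.7416, √(2b)=1.4832; F=0.7416×31.227=23.1586, v=-23.0410/1.4832=-15.5342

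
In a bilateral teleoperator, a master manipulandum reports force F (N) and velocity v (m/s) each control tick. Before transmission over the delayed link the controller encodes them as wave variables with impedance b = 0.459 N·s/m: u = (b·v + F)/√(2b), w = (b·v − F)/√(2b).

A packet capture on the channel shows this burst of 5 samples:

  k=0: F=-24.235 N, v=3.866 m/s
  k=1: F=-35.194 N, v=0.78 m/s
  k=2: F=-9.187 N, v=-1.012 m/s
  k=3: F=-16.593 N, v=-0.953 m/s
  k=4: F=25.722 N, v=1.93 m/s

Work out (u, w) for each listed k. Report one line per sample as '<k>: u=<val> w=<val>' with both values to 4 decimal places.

0: u=-23.4422 w=27.1463
1: u=-36.3586 w=37.1059
2: u=-10.0733 w=9.1037
3: u=-17.7748 w=16.8617
4: u=27.7708 w=-25.9216

k=0: b·v=0.459×3.866=1.7745; √(2b)=0.9581; u=(1.7745+(-24.235))/0.9581=-23.4422, w=(1.7745−(-24.235))/0.9581=27.1463
k=1: b·v=0.459×0.78=0.3580; √(2b)=0.9581; u=(0.3580+(-35.194))/0.9581=-36.3586, w=(0.3580−(-35.194))/0.9581=37.1059
k=2: b·v=0.459×(-1.012)=-0.4645; √(2b)=0.9581; u=(-0.4645+(-9.187))/0.9581=-10.0733, w=(-0.4645−(-9.187))/0.9581=9.1037
k=3: b·v=0.459×(-0.953)=-0.4374; √(2b)=0.9581; u=(-0.4374+(-16.593))/0.9581=-17.7748, w=(-0.4374−(-16.593))/0.9581=16.8617
k=4: b·v=0.459×1.93=0.8859; √(2b)=0.9581; u=(0.8859+25.722)/0.9581=27.7708, w=(0.8859−25.722)/0.9581=-25.9216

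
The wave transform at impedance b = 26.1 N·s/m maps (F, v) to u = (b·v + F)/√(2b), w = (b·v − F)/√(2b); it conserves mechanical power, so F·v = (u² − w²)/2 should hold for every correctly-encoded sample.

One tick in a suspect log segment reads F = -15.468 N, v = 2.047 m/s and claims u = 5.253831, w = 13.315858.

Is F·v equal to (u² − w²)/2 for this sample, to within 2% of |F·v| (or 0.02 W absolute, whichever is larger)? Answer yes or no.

no

F·v = (-15.468)×2.047 = -31.662996 W.
(u² − w²)/2 = (27.602740 − 177.312074)/2 = -74.854667 W.
|Δ| = 43.191671;  2% of max(1, |F·v|) = 0.633260.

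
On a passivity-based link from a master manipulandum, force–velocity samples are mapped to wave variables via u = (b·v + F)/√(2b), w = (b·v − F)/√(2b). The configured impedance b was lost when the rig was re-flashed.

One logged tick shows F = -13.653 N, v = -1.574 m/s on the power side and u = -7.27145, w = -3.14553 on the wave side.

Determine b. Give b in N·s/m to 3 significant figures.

u + w = -10.41698;  u + w = √(2b)·v, so √(2b) = -10.41698/(-1.574) = 6.61816.
b = (√(2b))²/2 = 43.80001/2 = 21.90000.
(Check via u − w = 2F/√(2b): u − w = -4.12592, 2F/√(2b) = -4.12592.)

b = 21.9 N·s/m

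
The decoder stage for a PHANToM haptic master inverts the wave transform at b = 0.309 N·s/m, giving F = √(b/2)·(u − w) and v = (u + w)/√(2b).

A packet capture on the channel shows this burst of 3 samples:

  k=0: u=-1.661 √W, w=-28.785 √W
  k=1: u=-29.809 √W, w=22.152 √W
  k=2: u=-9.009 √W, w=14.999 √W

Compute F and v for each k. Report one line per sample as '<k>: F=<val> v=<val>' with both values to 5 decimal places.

0: F=10.66149 v=-38.72898
1: F=-20.42404 v=-9.74012
2: F=-9.43670 v=7.61961

k=0: u−w=27.12400, u+w=-30.44600; √(b/2)=0.39306, √(2b)=0.78613; F=0.39306×27.124=10.66149, v=-30.44600/0.78613=-38.72898
k=1: u−w=-51.96100, u+w=-7.65700; √(b/2)=0.39306, √(2b)=0.78613; F=0.39306×(-51.961)=-20.42404, v=-7.65700/0.78613=-9.74012
k=2: u−w=-24.00800, u+w=5.99000; √(b/2)=0.39306, √(2b)=0.78613; F=0.39306×(-24.008)=-9.43670, v=5.99000/0.78613=7.61961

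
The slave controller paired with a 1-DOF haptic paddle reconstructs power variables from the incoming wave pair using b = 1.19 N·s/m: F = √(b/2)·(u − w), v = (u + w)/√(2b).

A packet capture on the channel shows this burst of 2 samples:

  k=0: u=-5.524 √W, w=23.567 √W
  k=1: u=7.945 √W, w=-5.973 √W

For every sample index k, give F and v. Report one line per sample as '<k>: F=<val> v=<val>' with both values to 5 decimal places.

k=0: u−w=-29.09100, u+w=18.04300; √(b/2)=0.77136, √(2b)=1.54272; F=0.77136×(-29.091)=-22.43970, v=18.04300/1.54272=11.69554
k=1: u−w=13.91800, u+w=1.97200; √(b/2)=0.77136, √(2b)=1.54272; F=0.77136×13.918=10.73582, v=1.97200/1.54272=1.27826

0: F=-22.43970 v=11.69554
1: F=10.73582 v=1.27826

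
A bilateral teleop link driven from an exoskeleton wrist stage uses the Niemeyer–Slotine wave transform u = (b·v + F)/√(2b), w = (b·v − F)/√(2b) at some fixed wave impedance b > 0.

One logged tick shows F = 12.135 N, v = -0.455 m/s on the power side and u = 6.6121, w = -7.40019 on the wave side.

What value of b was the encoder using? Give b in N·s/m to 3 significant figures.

b = 1.5 N·s/m

u + w = -0.7881;  u + w = √(2b)·v, so √(2b) = -0.7881/(-0.455) = 1.7321.
b = (√(2b))²/2 = 3.0001/2 = 1.5000.
(Check via u − w = 2F/√(2b): u − w = 14.0123, 2F/√(2b) = 14.0122.)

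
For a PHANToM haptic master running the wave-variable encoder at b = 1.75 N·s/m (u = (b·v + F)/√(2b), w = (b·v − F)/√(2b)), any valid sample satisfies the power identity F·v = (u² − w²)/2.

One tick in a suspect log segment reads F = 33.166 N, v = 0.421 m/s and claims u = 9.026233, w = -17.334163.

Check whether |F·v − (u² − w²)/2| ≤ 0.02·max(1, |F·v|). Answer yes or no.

F·v = 33.166×0.421 = 13.962886 W.
(u² − w²)/2 = (81.472882 − 300.473207)/2 = -109.500162 W.
|Δ| = 123.463048;  2% of max(1, |F·v|) = 0.279258.

no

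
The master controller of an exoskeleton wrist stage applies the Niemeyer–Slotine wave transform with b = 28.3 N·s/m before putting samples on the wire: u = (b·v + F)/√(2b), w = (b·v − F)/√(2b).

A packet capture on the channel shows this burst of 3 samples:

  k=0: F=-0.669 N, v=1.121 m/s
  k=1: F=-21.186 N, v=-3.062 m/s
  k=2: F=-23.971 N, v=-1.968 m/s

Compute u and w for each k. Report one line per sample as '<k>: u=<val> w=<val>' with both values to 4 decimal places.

k=0: b·v=28.3×1.121=31.7243; √(2b)=7.5233; u=(31.7243+(-0.669))/7.5233=4.1279, w=(31.7243−(-0.669))/7.5233=4.3057
k=1: b·v=28.3×(-3.062)=-86.6546; √(2b)=7.5233; u=(-86.6546+(-21.186))/7.5233=-14.3342, w=(-86.6546−(-21.186))/7.5233=-8.7021
k=2: b·v=28.3×(-1.968)=-55.6944; √(2b)=7.5233; u=(-55.6944+(-23.971))/7.5233=-10.5892, w=(-55.6944−(-23.971))/7.5233=-4.2167

0: u=4.1279 w=4.3057
1: u=-14.3342 w=-8.7021
2: u=-10.5892 w=-4.2167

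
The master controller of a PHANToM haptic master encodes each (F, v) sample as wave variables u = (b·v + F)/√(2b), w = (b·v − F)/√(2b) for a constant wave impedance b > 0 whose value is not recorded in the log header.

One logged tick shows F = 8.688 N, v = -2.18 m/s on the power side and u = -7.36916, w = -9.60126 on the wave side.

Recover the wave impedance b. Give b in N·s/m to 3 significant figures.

u + w = -16.9704;  u + w = √(2b)·v, so √(2b) = -16.9704/(-2.18) = 7.7846.
b = (√(2b))²/2 = 60.5999/2 = 30.3000.
(Check via u − w = 2F/√(2b): u − w = 2.2321, 2F/√(2b) = 2.2321.)

b = 30.3 N·s/m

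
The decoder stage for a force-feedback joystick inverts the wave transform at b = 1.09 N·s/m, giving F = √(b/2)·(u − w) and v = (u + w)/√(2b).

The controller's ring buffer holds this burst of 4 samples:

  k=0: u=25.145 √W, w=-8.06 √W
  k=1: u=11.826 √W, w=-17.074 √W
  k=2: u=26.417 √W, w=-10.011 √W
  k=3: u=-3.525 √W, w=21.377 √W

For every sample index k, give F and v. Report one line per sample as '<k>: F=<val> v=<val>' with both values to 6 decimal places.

0: F=24.513297 v=11.571422
1: F=21.335169 v=-3.554394
2: F=26.892649 v=11.111545
3: F=-18.383681 v=12.090900

k=0: u−w=33.205000, u+w=17.085000; √(b/2)=0.738241, √(2b)=1.476482; F=0.738241×33.205=24.513297, v=17.085000/1.476482=11.571422
k=1: u−w=28.900000, u+w=-5.248000; √(b/2)=0.738241, √(2b)=1.476482; F=0.738241×28.9=21.335169, v=-5.248000/1.476482=-3.554394
k=2: u−w=36.428000, u+w=16.406000; √(b/2)=0.738241, √(2b)=1.476482; F=0.738241×36.428=26.892649, v=16.406000/1.476482=11.111545
k=3: u−w=-24.902000, u+w=17.852000; √(b/2)=0.738241, √(2b)=1.476482; F=0.738241×(-24.902)=-18.383681, v=17.852000/1.476482=12.090900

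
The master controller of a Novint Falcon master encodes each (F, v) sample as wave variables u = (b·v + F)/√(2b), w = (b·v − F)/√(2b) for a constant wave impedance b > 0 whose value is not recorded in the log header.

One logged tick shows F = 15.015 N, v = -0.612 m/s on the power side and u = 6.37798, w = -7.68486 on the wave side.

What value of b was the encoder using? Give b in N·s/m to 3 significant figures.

b = 2.28 N·s/m

u + w = -1.3069;  u + w = √(2b)·v, so √(2b) = -1.3069/(-0.612) = 2.1354.
b = (√(2b))²/2 = 4.5600/2 = 2.2800.
(Check via u − w = 2F/√(2b): u − w = 14.0628, 2F/√(2b) = 14.0628.)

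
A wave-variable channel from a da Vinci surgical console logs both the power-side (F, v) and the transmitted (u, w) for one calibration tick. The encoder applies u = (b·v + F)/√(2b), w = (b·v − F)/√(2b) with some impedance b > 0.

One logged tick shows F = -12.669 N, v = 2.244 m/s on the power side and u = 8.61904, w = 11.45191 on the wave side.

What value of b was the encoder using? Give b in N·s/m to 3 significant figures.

b = 40 N·s/m

u + w = 20.07095;  u + w = √(2b)·v, so √(2b) = 20.07095/2.244 = 8.94427.
b = (√(2b))²/2 = 80.00003/2 = 40.00002.
(Check via u − w = 2F/√(2b): u − w = -2.83287, 2F/√(2b) = -2.83287.)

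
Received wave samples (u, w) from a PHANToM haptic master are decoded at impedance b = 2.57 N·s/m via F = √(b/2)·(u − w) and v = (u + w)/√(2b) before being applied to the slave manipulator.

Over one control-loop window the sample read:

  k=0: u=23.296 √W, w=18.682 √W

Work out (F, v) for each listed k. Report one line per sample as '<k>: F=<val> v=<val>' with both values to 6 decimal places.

k=0: u−w=4.614000, u+w=41.978000; √(b/2)=1.133578, √(2b)=2.267157; F=1.133578×4.614=5.230331, v=41.978000/2.267157=18.515702

0: F=5.230331 v=18.515702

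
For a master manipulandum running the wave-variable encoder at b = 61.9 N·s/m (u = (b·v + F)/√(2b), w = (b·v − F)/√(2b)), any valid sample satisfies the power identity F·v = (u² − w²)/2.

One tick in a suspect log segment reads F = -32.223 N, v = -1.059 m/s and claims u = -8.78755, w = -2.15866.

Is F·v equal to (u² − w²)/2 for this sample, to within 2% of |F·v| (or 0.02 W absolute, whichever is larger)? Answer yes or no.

no

F·v = (-32.223)×(-1.059) = 34.12416 W.
(u² − w²)/2 = (77.22104 − 4.65981)/2 = 36.28061 W.
|Δ| = 2.15645;  2% of max(1, |F·v|) = 0.68248.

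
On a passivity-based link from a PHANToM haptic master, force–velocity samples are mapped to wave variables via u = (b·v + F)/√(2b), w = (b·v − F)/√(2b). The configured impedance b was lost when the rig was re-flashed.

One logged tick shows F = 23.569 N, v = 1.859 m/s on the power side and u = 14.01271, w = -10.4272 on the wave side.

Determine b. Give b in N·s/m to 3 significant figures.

b = 1.86 N·s/m

u + w = 3.58551;  u + w = √(2b)·v, so √(2b) = 3.58551/1.859 = 1.92873.
b = (√(2b))²/2 = 3.72000/2 = 1.86000.
(Check via u − w = 2F/√(2b): u − w = 24.43991, 2F/√(2b) = 24.43991.)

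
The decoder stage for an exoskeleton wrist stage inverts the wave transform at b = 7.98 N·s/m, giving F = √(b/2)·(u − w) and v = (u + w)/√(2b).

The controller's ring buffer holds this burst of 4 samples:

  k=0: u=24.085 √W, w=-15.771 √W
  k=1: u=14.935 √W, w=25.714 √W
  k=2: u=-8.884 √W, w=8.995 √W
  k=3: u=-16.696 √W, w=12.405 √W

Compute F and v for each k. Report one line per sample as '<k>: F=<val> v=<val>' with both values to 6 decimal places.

0: F=79.612298 v=2.081103
1: F=-21.531036 v=10.174977
2: F=-35.713275 v=0.027785
3: F=-58.129202 v=-1.074093

k=0: u−w=39.856000, u+w=8.314000; √(b/2)=1.997498, √(2b)=3.994997; F=1.997498×39.856=79.612298, v=8.314000/3.994997=2.081103
k=1: u−w=-10.779000, u+w=40.649000; √(b/2)=1.997498, √(2b)=3.994997; F=1.997498×(-10.779)=-21.531036, v=40.649000/3.994997=10.174977
k=2: u−w=-17.879000, u+w=0.111000; √(b/2)=1.997498, √(2b)=3.994997; F=1.997498×(-17.879)=-35.713275, v=0.111000/3.994997=0.027785
k=3: u−w=-29.101000, u+w=-4.291000; √(b/2)=1.997498, √(2b)=3.994997; F=1.997498×(-29.101)=-58.129202, v=-4.291000/3.994997=-1.074093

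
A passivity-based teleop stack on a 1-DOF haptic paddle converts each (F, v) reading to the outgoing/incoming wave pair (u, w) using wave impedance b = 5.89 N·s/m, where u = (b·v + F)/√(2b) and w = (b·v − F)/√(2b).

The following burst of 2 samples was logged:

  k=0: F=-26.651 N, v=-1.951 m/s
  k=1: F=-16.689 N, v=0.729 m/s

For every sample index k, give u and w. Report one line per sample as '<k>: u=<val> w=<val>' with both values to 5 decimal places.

0: u=-11.11310 w=4.41688
1: u=-3.61144 w=6.11352

k=0: b·v=5.89×(-1.951)=-11.49139; √(2b)=3.43220; u=(-11.49139+(-26.651))/3.43220=-11.11310, w=(-11.49139−(-26.651))/3.43220=4.41688
k=1: b·v=5.89×0.729=4.29381; √(2b)=3.43220; u=(4.29381+(-16.689))/3.43220=-3.61144, w=(4.29381−(-16.689))/3.43220=6.11352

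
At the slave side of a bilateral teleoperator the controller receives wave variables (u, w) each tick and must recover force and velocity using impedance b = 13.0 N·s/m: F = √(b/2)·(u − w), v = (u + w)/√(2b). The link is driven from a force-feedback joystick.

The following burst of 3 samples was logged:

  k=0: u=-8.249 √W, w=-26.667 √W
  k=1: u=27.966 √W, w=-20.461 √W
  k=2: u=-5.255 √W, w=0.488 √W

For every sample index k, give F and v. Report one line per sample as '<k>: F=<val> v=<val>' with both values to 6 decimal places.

0: F=46.956871 v=-6.847591
1: F=123.465109 v=1.471852
2: F=-14.641835 v=-0.934886

k=0: u−w=18.418000, u+w=-34.916000; √(b/2)=2.549510, √(2b)=5.099020; F=2.549510×18.418=46.956871, v=-34.916000/5.099020=-6.847591
k=1: u−w=48.427000, u+w=7.505000; √(b/2)=2.549510, √(2b)=5.099020; F=2.549510×48.427=123.465109, v=7.505000/5.099020=1.471852
k=2: u−w=-5.743000, u+w=-4.767000; √(b/2)=2.549510, √(2b)=5.099020; F=2.549510×(-5.743)=-14.641835, v=-4.767000/5.099020=-0.934886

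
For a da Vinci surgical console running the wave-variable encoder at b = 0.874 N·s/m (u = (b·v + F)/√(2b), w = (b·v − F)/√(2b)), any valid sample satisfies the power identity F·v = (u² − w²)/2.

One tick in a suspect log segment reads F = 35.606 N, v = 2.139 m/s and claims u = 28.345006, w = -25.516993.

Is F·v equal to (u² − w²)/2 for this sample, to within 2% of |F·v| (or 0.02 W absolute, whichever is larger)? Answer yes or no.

yes

F·v = 35.606×2.139 = 76.161234 W.
(u² − w²)/2 = (803.439365 − 651.116932)/2 = 76.161217 W.
|Δ| = 0.000017;  2% of max(1, |F·v|) = 1.523225.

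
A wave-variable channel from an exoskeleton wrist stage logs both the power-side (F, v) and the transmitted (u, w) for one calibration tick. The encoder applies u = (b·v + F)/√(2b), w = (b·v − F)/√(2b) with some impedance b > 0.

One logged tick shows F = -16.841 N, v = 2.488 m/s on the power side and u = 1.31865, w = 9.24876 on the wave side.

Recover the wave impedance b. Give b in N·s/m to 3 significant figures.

u + w = 10.5674;  u + w = √(2b)·v, so √(2b) = 10.5674/2.488 = 4.2474.
b = (√(2b))²/2 = 18.0400/2 = 9.0200.
(Check via u − w = 2F/√(2b): u − w = -7.9301, 2F/√(2b) = -7.9301.)

b = 9.02 N·s/m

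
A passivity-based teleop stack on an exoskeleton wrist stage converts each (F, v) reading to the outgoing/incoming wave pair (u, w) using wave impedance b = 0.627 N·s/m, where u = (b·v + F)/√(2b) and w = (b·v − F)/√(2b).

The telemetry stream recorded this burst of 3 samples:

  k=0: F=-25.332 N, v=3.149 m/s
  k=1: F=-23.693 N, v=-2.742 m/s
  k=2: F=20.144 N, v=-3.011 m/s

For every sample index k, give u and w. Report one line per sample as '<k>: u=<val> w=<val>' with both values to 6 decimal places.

0: u=-20.858305 w=24.384623
1: u=-22.693113 w=19.622563
2: u=16.302691 w=-19.674474

k=0: b·v=0.627×3.149=1.974423; √(2b)=1.119821; u=(1.974423+(-25.332))/1.119821=-20.858305, w=(1.974423−(-25.332))/1.119821=24.384623
k=1: b·v=0.627×(-2.742)=-1.719234; √(2b)=1.119821; u=(-1.719234+(-23.693))/1.119821=-22.693113, w=(-1.719234−(-23.693))/1.119821=19.622563
k=2: b·v=0.627×(-3.011)=-1.887897; √(2b)=1.119821; u=(-1.887897+20.144)/1.119821=16.302691, w=(-1.887897−20.144)/1.119821=-19.674474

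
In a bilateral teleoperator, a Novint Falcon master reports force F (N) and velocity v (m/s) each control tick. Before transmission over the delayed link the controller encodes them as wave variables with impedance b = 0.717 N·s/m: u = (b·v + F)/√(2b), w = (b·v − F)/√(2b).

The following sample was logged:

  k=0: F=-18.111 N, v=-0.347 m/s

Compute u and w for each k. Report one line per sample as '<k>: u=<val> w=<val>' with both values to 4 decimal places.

0: u=-15.3318 w=14.9163

k=0: b·v=0.717×(-0.347)=-0.2488; √(2b)=1.1975; u=(-0.2488+(-18.111))/1.1975=-15.3318, w=(-0.2488−(-18.111))/1.1975=14.9163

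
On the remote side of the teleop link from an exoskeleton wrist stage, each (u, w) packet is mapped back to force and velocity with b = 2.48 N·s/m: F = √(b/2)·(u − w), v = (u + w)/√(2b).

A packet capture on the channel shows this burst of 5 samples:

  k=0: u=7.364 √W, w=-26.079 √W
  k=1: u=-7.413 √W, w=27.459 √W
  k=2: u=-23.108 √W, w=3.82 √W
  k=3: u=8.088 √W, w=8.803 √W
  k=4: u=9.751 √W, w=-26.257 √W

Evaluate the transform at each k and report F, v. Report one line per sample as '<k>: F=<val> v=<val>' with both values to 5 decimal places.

0: F=37.24055 v=-8.40328
1: F=-38.83182 v=9.00092
2: F=-29.98575 v=-8.66057
3: F=-0.79619 v=7.58428
4: F=40.09681 v=-7.41141

k=0: u−w=33.44300, u+w=-18.71500; √(b/2)=1.11355, √(2b)=2.22711; F=1.11355×33.443=37.24055, v=-18.71500/2.22711=-8.40328
k=1: u−w=-34.87200, u+w=20.04600; √(b/2)=1.11355, √(2b)=2.22711; F=1.11355×(-34.872)=-38.83182, v=20.04600/2.22711=9.00092
k=2: u−w=-26.92800, u+w=-19.28800; √(b/2)=1.11355, √(2b)=2.22711; F=1.11355×(-26.928)=-29.98575, v=-19.28800/2.22711=-8.66057
k=3: u−w=-0.71500, u+w=16.89100; √(b/2)=1.11355, √(2b)=2.22711; F=1.11355×(-0.715)=-0.79619, v=16.89100/2.22711=7.58428
k=4: u−w=36.00800, u+w=-16.50600; √(b/2)=1.11355, √(2b)=2.22711; F=1.11355×36.008=40.09681, v=-16.50600/2.22711=-7.41141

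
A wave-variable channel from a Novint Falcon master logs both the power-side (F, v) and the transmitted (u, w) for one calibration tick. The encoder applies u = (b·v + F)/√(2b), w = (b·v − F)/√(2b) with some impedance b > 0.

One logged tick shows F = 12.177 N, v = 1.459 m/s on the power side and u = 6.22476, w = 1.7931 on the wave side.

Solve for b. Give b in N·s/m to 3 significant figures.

u + w = 8.01786;  u + w = √(2b)·v, so √(2b) = 8.01786/1.459 = 5.49545.
b = (√(2b))²/2 = 30.19996/2 = 15.09998.
(Check via u − w = 2F/√(2b): u − w = 4.43166, 2F/√(2b) = 4.43167.)

b = 15.1 N·s/m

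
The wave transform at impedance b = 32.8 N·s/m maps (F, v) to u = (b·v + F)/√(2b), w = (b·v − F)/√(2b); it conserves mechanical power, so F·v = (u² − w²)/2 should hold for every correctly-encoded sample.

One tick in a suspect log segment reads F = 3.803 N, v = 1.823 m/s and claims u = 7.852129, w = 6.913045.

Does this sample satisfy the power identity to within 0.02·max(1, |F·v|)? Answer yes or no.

yes

F·v = 3.803×1.823 = 6.932869 W.
(u² − w²)/2 = (61.655930 − 47.790191)/2 = 6.932869 W.
|Δ| = 0.000000;  2% of max(1, |F·v|) = 0.138657.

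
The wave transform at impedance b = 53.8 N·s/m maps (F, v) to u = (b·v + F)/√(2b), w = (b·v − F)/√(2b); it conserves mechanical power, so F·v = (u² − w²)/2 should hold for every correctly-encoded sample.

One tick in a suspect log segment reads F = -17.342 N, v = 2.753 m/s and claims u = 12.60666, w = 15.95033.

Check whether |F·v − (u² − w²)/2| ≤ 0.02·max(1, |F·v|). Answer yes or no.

F·v = (-17.342)×2.753 = -47.74253 W.
(u² − w²)/2 = (158.92788 − 254.41303)/2 = -47.74258 W.
|Δ| = 0.00005;  2% of max(1, |F·v|) = 0.95485.

yes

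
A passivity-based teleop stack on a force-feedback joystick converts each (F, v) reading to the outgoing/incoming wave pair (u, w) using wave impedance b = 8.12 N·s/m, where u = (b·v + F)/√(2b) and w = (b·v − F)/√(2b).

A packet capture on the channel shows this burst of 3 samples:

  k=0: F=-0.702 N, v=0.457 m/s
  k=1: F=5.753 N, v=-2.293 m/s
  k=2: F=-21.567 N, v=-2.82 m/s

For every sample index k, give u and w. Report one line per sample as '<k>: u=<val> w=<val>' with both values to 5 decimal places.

0: u=0.74663 w=1.09503
1: u=-3.19268 w=-6.04785
2: u=-11.03390 w=-0.33038

k=0: b·v=8.12×0.457=3.71084; √(2b)=4.02989; u=(3.71084+(-0.702))/4.02989=0.74663, w=(3.71084−(-0.702))/4.02989=1.09503
k=1: b·v=8.12×(-2.293)=-18.61916; √(2b)=4.02989; u=(-18.61916+5.753)/4.02989=-3.19268, w=(-18.61916−5.753)/4.02989=-6.04785
k=2: b·v=8.12×(-2.82)=-22.89840; √(2b)=4.02989; u=(-22.89840+(-21.567))/4.02989=-11.03390, w=(-22.89840−(-21.567))/4.02989=-0.33038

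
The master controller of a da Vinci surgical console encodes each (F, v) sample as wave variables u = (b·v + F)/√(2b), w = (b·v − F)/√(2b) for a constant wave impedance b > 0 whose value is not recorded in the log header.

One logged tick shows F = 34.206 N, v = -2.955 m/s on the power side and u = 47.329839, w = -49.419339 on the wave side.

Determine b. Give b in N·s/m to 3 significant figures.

u + w = -2.089500;  u + w = √(2b)·v, so √(2b) = -2.089500/(-2.955) = 0.707107.
b = (√(2b))²/2 = 0.500000/2 = 0.250000.
(Check via u − w = 2F/√(2b): u − w = 96.749178, 2F/√(2b) = 96.749203.)

b = 0.25 N·s/m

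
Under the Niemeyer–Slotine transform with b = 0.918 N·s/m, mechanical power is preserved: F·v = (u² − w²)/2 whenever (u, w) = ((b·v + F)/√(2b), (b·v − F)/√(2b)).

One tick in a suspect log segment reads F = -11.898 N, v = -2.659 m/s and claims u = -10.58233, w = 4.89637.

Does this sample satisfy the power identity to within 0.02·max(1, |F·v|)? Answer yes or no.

no

F·v = (-11.898)×(-2.659) = 31.6368 W.
(u² − w²)/2 = (111.9857 − 23.9744)/2 = 44.0056 W.
|Δ| = 12.3689;  2% of max(1, |F·v|) = 0.6327.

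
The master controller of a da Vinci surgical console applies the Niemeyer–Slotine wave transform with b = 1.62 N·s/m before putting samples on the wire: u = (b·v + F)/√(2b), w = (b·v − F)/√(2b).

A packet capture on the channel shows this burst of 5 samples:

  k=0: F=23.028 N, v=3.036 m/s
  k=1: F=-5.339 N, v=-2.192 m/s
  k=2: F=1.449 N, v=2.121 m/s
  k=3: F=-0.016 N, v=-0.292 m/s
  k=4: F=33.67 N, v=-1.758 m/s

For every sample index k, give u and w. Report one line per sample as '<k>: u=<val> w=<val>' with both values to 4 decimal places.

0: u=15.5257 w=-10.0609
1: u=-4.9389 w=0.9933
2: u=2.7139 w=1.1039
3: u=-0.2717 w=-0.2539
4: u=17.1234 w=-20.2878

k=0: b·v=1.62×3.036=4.9183; √(2b)=1.8000; u=(4.9183+23.028)/1.8000=15.5257, w=(4.9183−23.028)/1.8000=-10.0609
k=1: b·v=1.62×(-2.192)=-3.5510; √(2b)=1.8000; u=(-3.5510+(-5.339))/1.8000=-4.9389, w=(-3.5510−(-5.339))/1.8000=0.9933
k=2: b·v=1.62×2.121=3.4360; √(2b)=1.8000; u=(3.4360+1.449)/1.8000=2.7139, w=(3.4360−1.449)/1.8000=1.1039
k=3: b·v=1.62×(-0.292)=-0.4730; √(2b)=1.8000; u=(-0.4730+(-0.016))/1.8000=-0.2717, w=(-0.4730−(-0.016))/1.8000=-0.2539
k=4: b·v=1.62×(-1.758)=-2.8480; √(2b)=1.8000; u=(-2.8480+33.67)/1.8000=17.1234, w=(-2.8480−33.67)/1.8000=-20.2878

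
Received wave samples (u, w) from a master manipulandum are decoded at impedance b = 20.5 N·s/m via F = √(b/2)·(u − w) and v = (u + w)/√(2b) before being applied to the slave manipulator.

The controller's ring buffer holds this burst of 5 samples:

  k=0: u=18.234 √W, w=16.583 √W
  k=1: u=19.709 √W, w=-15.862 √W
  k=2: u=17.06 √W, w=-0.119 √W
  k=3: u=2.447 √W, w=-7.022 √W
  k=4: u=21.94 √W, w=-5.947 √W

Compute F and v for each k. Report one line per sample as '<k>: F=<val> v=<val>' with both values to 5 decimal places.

0: F=5.28578 v=5.43750
1: F=113.88277 v=0.60080
2: F=54.99964 v=2.64574
3: F=30.31559 v=-0.71449
4: F=89.28196 v=2.49769

k=0: u−w=1.65100, u+w=34.81700; √(b/2)=3.20156, √(2b)=6.40312; F=3.20156×1.651=5.28578, v=34.81700/6.40312=5.43750
k=1: u−w=35.57100, u+w=3.84700; √(b/2)=3.20156, √(2b)=6.40312; F=3.20156×35.571=113.88277, v=3.84700/6.40312=0.60080
k=2: u−w=17.17900, u+w=16.94100; √(b/2)=3.20156, √(2b)=6.40312; F=3.20156×17.179=54.99964, v=16.94100/6.40312=2.64574
k=3: u−w=9.46900, u+w=-4.57500; √(b/2)=3.20156, √(2b)=6.40312; F=3.20156×9.469=30.31559, v=-4.57500/6.40312=-0.71449
k=4: u−w=27.88700, u+w=15.99300; √(b/2)=3.20156, √(2b)=6.40312; F=3.20156×27.887=89.28196, v=15.99300/6.40312=2.49769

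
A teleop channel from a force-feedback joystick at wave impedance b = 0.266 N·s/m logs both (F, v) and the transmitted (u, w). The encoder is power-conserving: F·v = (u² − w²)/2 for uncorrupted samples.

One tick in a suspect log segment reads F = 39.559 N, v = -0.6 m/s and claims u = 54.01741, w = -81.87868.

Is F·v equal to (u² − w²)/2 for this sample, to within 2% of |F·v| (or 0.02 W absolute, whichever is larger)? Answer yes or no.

F·v = 39.559×(-0.6) = -23.7354 W.
(u² − w²)/2 = (2917.8806 − 6704.1182)/2 = -1893.1188 W.
|Δ| = 1869.3834;  2% of max(1, |F·v|) = 0.4747.

no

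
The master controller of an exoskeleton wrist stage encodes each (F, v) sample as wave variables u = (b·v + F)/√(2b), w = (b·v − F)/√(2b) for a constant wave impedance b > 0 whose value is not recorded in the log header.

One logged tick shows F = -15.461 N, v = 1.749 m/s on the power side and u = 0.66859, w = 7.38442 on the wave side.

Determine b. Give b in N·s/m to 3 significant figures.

u + w = 8.05301;  u + w = √(2b)·v, so √(2b) = 8.05301/1.749 = 4.60435.
b = (√(2b))²/2 = 21.20005/2 = 10.60002.
(Check via u − w = 2F/√(2b): u − w = -6.71583, 2F/√(2b) = -6.71582.)

b = 10.6 N·s/m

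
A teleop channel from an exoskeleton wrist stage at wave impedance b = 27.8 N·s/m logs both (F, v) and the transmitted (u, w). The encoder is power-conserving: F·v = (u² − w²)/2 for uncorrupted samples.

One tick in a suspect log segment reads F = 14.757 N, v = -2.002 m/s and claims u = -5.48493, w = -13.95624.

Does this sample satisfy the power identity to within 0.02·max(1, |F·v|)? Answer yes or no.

no

F·v = 14.757×(-2.002) = -29.54351 W.
(u² − w²)/2 = (30.08446 − 194.77663)/2 = -82.34609 W.
|Δ| = 52.80257;  2% of max(1, |F·v|) = 0.59087.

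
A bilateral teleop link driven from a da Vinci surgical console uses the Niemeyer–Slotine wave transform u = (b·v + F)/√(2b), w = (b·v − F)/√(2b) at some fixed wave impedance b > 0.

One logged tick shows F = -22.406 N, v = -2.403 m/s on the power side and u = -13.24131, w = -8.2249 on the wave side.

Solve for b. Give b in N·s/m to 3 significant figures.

b = 39.9 N·s/m

u + w = -21.4662;  u + w = √(2b)·v, so √(2b) = -21.4662/(-2.403) = 8.9331.
b = (√(2b))²/2 = 79.8001/2 = 39.9000.
(Check via u − w = 2F/√(2b): u − w = -5.0164, 2F/√(2b) = -5.0164.)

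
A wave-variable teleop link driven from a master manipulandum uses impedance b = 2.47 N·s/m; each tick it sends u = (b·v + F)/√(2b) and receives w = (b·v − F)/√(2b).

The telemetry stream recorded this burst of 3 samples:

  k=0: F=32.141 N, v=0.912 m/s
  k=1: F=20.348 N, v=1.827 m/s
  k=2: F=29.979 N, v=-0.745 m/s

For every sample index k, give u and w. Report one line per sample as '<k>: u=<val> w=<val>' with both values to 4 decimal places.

0: u=15.4744 w=-13.4474
1: u=11.1854 w=-7.1246
2: u=12.6603 w=-14.3161

k=0: b·v=2.47×0.912=2.2526; √(2b)=2.2226; u=(2.2526+32.141)/2.2226=15.4744, w=(2.2526−32.141)/2.2226=-13.4474
k=1: b·v=2.47×1.827=4.5127; √(2b)=2.2226; u=(4.5127+20.348)/2.2226=11.1854, w=(4.5127−20.348)/2.2226=-7.1246
k=2: b·v=2.47×(-0.745)=-1.8402; √(2b)=2.2226; u=(-1.8402+29.979)/2.2226=12.6603, w=(-1.8402−29.979)/2.2226=-14.3161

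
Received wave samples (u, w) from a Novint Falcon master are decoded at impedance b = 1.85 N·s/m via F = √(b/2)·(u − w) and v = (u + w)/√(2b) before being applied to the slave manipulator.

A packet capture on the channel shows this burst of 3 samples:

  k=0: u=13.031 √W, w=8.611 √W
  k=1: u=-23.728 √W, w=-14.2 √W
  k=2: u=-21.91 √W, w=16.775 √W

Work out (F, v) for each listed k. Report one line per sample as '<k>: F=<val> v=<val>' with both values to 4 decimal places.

0: F=4.2510 v=11.2511
1: F=-9.1637 v=-19.7178
2: F=-37.2060 v=-2.6696

k=0: u−w=4.4200, u+w=21.6420; √(b/2)=0.9618, √(2b)=1.9235; F=0.9618×4.42=4.2510, v=21.6420/1.9235=11.2511
k=1: u−w=-9.5280, u+w=-37.9280; √(b/2)=0.9618, √(2b)=1.9235; F=0.9618×(-9.528)=-9.1637, v=-37.9280/1.9235=-19.7178
k=2: u−w=-38.6850, u+w=-5.1350; √(b/2)=0.9618, √(2b)=1.9235; F=0.9618×(-38.685)=-37.2060, v=-5.1350/1.9235=-2.6696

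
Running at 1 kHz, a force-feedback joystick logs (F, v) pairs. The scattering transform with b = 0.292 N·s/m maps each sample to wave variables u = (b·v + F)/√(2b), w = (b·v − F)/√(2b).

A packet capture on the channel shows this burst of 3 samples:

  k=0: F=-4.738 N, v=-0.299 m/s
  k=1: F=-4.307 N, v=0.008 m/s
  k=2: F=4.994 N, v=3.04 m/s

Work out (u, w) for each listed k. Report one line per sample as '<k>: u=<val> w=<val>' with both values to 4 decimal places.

k=0: b·v=0.292×(-0.299)=-0.0873; √(2b)=0.7642; u=(-0.0873+(-4.738))/0.7642=-6.3142, w=(-0.0873−(-4.738))/0.7642=6.0857
k=1: b·v=0.292×0.008=0.0023; √(2b)=0.7642; u=(0.0023+(-4.307))/0.7642=-5.6329, w=(0.0023−(-4.307))/0.7642=5.6390
k=2: b·v=0.292×3.04=0.8877; √(2b)=0.7642; u=(0.8877+4.994)/0.7642=7.6965, w=(0.8877−4.994)/0.7642=-5.3734

0: u=-6.3142 w=6.0857
1: u=-5.6329 w=5.6390
2: u=7.6965 w=-5.3734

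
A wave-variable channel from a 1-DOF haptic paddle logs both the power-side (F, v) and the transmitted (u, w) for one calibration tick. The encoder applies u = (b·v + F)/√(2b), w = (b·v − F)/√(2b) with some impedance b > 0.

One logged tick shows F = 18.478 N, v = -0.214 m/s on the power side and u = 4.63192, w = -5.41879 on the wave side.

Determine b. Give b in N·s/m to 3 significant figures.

b = 6.76 N·s/m

u + w = -0.78687;  u + w = √(2b)·v, so √(2b) = -0.78687/(-0.214) = 3.67696.
b = (√(2b))²/2 = 13.52005/2 = 6.76003.
(Check via u − w = 2F/√(2b): u − w = 10.05071, 2F/√(2b) = 10.05069.)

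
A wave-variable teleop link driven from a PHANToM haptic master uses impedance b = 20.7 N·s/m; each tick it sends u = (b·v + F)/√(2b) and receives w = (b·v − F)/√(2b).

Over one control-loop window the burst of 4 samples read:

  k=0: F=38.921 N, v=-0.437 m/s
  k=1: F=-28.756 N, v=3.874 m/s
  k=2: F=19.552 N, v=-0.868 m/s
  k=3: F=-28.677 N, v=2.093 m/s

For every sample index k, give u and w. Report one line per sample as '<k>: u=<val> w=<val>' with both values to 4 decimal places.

0: u=4.6431 w=-7.4549
1: u=7.9940 w=16.9324
2: u=0.2462 w=-5.8312
3: u=2.2766 w=11.1904

k=0: b·v=20.7×(-0.437)=-9.0459; √(2b)=6.4343; u=(-9.0459+38.921)/6.4343=4.6431, w=(-9.0459−38.921)/6.4343=-7.4549
k=1: b·v=20.7×3.874=80.1918; √(2b)=6.4343; u=(80.1918+(-28.756))/6.4343=7.9940, w=(80.1918−(-28.756))/6.4343=16.9324
k=2: b·v=20.7×(-0.868)=-17.9676; √(2b)=6.4343; u=(-17.9676+19.552)/6.4343=0.2462, w=(-17.9676−19.552)/6.4343=-5.8312
k=3: b·v=20.7×2.093=43.3251; √(2b)=6.4343; u=(43.3251+(-28.677))/6.4343=2.2766, w=(43.3251−(-28.677))/6.4343=11.1904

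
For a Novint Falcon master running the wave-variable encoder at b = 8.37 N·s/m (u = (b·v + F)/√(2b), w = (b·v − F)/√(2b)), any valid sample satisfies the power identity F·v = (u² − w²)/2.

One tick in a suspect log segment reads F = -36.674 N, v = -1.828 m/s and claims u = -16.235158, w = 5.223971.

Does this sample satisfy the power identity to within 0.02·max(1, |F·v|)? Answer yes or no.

no

F·v = (-36.674)×(-1.828) = 67.040072 W.
(u² − w²)/2 = (263.580355 − 27.289873)/2 = 118.145241 W.
|Δ| = 51.105169;  2% of max(1, |F·v|) = 1.340801.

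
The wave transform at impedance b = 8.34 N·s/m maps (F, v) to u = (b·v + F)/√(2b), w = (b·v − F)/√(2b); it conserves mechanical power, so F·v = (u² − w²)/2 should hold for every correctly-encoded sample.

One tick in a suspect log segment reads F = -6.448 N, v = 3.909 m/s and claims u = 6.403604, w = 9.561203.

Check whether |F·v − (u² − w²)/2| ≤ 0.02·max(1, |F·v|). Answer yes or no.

yes

F·v = (-6.448)×3.909 = -25.205232 W.
(u² − w²)/2 = (41.006144 − 91.416603)/2 = -25.205229 W.
|Δ| = 0.000003;  2% of max(1, |F·v|) = 0.504105.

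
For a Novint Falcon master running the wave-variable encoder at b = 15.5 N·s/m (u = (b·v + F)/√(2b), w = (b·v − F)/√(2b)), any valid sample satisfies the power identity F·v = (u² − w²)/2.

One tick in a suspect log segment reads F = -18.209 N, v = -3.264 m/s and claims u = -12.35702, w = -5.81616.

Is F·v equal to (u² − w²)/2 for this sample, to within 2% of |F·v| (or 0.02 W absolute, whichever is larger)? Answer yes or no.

yes

F·v = (-18.209)×(-3.264) = 59.4342 W.
(u² − w²)/2 = (152.6959 − 33.8277)/2 = 59.4341 W.
|Δ| = 0.0001;  2% of max(1, |F·v|) = 1.1887.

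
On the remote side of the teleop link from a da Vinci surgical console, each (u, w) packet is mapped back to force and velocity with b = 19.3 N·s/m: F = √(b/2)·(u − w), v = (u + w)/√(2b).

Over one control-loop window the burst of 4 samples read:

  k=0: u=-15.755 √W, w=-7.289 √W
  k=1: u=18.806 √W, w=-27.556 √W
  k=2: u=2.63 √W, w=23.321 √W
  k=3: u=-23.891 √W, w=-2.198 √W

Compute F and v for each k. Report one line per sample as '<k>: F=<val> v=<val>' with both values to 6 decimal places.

k=0: u−w=-8.466000, u+w=-23.044000; √(b/2)=3.106445, √(2b)=6.212890; F=3.106445×(-8.466)=-26.299163, v=-23.044000/6.212890=-3.709063
k=1: u−w=46.362000, u+w=-8.750000; √(b/2)=3.106445, √(2b)=6.212890; F=3.106445×46.362=144.020999, v=-8.750000/6.212890=-1.408362
k=2: u−w=-20.691000, u+w=25.951000; √(b/2)=3.106445, √(2b)=6.212890; F=3.106445×(-20.691)=-64.275452, v=25.951000/6.212890=4.176961
k=3: u−w=-21.693000, u+w=-26.089000; √(b/2)=3.106445, √(2b)=6.212890; F=3.106445×(-21.693)=-67.388110, v=-26.089000/6.212890=-4.199173

0: F=-26.299163 v=-3.709063
1: F=144.020999 v=-1.408362
2: F=-64.275452 v=4.176961
3: F=-67.388110 v=-4.199173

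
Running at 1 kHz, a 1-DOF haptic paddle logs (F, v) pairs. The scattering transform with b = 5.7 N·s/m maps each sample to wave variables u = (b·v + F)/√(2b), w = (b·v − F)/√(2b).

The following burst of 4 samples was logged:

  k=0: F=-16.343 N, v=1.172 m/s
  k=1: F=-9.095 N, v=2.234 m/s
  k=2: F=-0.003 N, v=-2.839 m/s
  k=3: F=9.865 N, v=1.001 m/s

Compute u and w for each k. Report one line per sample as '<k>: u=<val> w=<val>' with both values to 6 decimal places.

k=0: b·v=5.7×1.172=6.680400; √(2b)=3.376389; u=(6.680400+(-16.343))/3.376389=-2.861815, w=(6.680400−(-16.343))/3.376389=6.818943
k=1: b·v=5.7×2.234=12.733800; √(2b)=3.376389; u=(12.733800+(-9.095))/3.376389=1.077720, w=(12.733800−(-9.095))/3.376389=6.465133
k=2: b·v=5.7×(-2.839)=-16.182300; √(2b)=3.376389; u=(-16.182300+(-0.003))/3.376389=-4.793672, w=(-16.182300−(-0.003))/3.376389=-4.791895
k=3: b·v=5.7×1.001=5.705700; √(2b)=3.376389; u=(5.705700+9.865)/3.376389=4.611643, w=(5.705700−9.865)/3.376389=-1.231878

0: u=-2.861815 w=6.818943
1: u=1.077720 w=6.465133
2: u=-4.793672 w=-4.791895
3: u=4.611643 w=-1.231878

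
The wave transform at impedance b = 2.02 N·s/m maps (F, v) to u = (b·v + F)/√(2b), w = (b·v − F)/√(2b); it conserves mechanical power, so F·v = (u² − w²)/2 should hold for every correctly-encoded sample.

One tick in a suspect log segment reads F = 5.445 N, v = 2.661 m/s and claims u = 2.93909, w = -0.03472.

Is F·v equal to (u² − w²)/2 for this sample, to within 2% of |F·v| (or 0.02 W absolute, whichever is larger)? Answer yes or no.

F·v = 5.445×2.661 = 14.4891 W.
(u² − w²)/2 = (8.6383 − 0.0012)/2 = 4.3185 W.
|Δ| = 10.1706;  2% of max(1, |F·v|) = 0.2898.

no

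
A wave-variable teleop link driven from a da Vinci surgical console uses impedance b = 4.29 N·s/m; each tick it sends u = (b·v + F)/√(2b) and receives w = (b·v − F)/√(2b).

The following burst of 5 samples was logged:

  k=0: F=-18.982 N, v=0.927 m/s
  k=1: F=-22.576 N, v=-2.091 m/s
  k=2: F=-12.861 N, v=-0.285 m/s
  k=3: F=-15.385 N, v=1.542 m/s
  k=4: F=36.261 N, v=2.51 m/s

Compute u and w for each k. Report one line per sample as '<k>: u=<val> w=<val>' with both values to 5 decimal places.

k=0: b·v=4.29×0.927=3.97683; √(2b)=2.92916; u=(3.97683+(-18.982))/2.92916=-5.12268, w=(3.97683−(-18.982))/2.92916=7.83802
k=1: b·v=4.29×(-2.091)=-8.97039; √(2b)=2.92916; u=(-8.97039+(-22.576))/2.92916=-10.76976, w=(-8.97039−(-22.576))/2.92916=4.64488
k=2: b·v=4.29×(-0.285)=-1.22265; √(2b)=2.92916; u=(-1.22265+(-12.861))/2.92916=-4.80808, w=(-1.22265−(-12.861))/2.92916=3.97327
k=3: b·v=4.29×1.542=6.61518; √(2b)=2.92916; u=(6.61518+(-15.385))/2.92916=-2.99397, w=(6.61518−(-15.385))/2.92916=7.51074
k=4: b·v=4.29×2.51=10.76790; √(2b)=2.92916; u=(10.76790+36.261)/2.92916=16.05540, w=(10.76790−36.261)/2.92916=-8.70320

0: u=-5.12268 w=7.83802
1: u=-10.76976 w=4.64488
2: u=-4.80808 w=3.97327
3: u=-2.99397 w=7.51074
4: u=16.05540 w=-8.70320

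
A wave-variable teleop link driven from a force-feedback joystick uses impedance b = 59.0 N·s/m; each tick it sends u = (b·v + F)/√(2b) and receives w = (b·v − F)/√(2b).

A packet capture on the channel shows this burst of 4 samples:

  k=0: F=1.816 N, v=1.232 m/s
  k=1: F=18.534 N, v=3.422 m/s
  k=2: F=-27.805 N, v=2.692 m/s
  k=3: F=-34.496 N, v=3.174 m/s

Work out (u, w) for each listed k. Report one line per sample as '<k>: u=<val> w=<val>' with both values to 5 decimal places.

k=0: b·v=59.0×1.232=72.68800; √(2b)=10.86278; u=(72.68800+1.816)/10.86278=6.85865, w=(72.68800−1.816)/10.86278=6.52430
k=1: b·v=59.0×3.422=201.89800; √(2b)=10.86278; u=(201.89800+18.534)/10.86278=20.29241, w=(201.89800−18.534)/10.86278=16.88002
k=2: b·v=59.0×2.692=158.82800; √(2b)=10.86278; u=(158.82800+(-27.805))/10.86278=12.06164, w=(158.82800−(-27.805))/10.86278=17.18096
k=3: b·v=59.0×3.174=187.26600; √(2b)=10.86278; u=(187.26600+(-34.496))/10.86278=14.06362, w=(187.26600−(-34.496))/10.86278=20.41485

0: u=6.85865 w=6.52430
1: u=20.29241 w=16.88002
2: u=12.06164 w=17.18096
3: u=14.06362 w=20.41485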